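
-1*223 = -223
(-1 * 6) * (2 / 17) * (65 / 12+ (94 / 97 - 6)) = -449 / 1649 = -0.27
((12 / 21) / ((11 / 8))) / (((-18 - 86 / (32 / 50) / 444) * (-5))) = 113664 / 25029235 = 0.00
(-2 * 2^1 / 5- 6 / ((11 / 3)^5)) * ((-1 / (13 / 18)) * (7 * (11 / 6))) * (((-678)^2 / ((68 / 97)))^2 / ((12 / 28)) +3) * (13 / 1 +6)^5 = 9822380786738295946594417728 / 275031185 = 35713698382015464706.65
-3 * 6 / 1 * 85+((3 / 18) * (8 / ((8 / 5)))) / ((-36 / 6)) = -55085 / 36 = -1530.14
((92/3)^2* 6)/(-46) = -368/3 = -122.67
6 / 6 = 1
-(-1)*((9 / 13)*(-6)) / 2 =-2.08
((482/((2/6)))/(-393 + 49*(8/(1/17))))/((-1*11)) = -1446/68981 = -0.02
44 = 44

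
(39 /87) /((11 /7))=91 /319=0.29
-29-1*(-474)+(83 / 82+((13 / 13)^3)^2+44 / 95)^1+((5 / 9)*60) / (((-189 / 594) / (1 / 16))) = 36065684 / 81795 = 440.93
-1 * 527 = -527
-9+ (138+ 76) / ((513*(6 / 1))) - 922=-930.93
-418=-418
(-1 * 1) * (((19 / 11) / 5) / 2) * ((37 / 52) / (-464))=703 / 2654080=0.00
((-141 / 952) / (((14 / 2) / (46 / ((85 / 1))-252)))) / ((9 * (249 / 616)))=11050358 / 7555905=1.46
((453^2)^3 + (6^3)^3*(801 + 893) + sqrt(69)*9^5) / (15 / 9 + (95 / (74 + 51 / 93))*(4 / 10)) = 409386717*sqrt(69) / 15089 + 59911648589418860349 / 15089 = 3970551301797301.47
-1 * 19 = -19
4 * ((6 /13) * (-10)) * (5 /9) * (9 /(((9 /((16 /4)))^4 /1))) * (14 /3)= -1433600 /85293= -16.81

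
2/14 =0.14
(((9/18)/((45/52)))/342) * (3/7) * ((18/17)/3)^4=624/55541465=0.00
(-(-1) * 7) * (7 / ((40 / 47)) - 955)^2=10039488487 / 1600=6274680.30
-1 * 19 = -19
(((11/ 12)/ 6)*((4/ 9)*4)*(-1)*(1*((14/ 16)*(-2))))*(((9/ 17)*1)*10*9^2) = 3465/ 17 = 203.82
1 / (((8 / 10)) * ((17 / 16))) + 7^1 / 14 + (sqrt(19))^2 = 703 / 34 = 20.68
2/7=0.29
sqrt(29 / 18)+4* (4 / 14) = 8 / 7+sqrt(58) / 6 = 2.41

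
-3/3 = -1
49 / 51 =0.96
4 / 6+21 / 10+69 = 2153 / 30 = 71.77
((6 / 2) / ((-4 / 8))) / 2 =-3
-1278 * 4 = -5112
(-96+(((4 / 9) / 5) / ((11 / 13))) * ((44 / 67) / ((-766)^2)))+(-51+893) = 329931431962 / 442267335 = 746.00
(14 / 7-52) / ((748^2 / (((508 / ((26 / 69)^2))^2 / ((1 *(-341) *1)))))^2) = -3341547341553059826572025 / 14846769711488378195911808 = -0.23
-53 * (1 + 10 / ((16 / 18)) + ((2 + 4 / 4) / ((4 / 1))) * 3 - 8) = -689 / 2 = -344.50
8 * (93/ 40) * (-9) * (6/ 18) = -279/ 5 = -55.80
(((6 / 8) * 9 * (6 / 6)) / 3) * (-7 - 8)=-135 / 4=-33.75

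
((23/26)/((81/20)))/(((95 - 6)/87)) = 6670/31239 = 0.21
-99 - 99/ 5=-594/ 5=-118.80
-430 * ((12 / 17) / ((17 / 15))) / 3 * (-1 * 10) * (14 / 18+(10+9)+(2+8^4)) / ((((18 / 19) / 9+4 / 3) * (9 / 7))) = 12467420000 / 6273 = 1987473.30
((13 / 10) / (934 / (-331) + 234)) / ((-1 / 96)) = -0.54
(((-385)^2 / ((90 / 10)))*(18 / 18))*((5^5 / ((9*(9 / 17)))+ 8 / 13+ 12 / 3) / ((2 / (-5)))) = -515441320625 / 18954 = -27194329.46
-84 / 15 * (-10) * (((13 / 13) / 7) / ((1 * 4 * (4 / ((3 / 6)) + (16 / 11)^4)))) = 0.16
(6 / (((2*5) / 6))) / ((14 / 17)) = 4.37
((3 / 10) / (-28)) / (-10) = 3 / 2800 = 0.00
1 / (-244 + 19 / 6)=-6 / 1445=-0.00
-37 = -37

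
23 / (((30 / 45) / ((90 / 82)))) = 3105 / 82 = 37.87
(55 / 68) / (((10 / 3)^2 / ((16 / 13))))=99 / 1105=0.09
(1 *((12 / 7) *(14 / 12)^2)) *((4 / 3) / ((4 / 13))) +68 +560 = 5743 / 9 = 638.11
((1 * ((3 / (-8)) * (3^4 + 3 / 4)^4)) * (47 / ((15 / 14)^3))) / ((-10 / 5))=20480496421329 / 64000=320007756.58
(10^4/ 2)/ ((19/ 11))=55000/ 19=2894.74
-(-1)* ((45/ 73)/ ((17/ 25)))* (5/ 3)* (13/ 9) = 8125/ 3723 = 2.18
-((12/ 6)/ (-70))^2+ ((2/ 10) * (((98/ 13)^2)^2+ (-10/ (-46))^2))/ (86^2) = 11842783018281/ 136886958016900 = 0.09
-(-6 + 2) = 4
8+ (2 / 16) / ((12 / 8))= 97 / 12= 8.08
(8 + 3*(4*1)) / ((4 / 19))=95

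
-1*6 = -6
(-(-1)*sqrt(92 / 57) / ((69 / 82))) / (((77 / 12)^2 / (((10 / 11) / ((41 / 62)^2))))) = 2460160*sqrt(1311) / 1168528823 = 0.08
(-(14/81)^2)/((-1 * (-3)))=-196/19683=-0.01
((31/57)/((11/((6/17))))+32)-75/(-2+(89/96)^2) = 3651543938/37345583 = 97.78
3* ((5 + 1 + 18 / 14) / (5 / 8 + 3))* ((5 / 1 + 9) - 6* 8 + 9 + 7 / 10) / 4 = -36.63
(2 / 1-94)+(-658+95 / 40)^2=27504137 / 64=429752.14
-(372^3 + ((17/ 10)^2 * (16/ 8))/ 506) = -1302414854689/ 25300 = -51478848.01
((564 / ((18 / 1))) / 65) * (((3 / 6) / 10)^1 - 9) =-8413 / 1950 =-4.31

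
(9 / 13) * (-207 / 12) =-621 / 52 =-11.94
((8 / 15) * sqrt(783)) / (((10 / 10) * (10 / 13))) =52 * sqrt(87) / 25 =19.40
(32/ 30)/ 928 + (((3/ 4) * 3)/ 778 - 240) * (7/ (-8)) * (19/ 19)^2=2274234643/ 10829760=210.00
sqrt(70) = 8.37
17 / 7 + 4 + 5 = 80 / 7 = 11.43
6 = 6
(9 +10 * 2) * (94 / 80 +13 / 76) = 29667 / 760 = 39.04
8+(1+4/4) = 10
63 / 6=21 / 2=10.50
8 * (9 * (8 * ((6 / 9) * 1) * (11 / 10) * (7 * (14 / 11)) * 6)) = 112896 / 5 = 22579.20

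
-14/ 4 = -7/ 2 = -3.50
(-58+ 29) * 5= -145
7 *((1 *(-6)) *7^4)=-100842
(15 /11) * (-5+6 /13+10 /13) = -735 /143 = -5.14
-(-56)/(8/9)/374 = 63/374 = 0.17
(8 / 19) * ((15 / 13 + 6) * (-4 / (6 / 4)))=-1984 / 247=-8.03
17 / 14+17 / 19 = 561 / 266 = 2.11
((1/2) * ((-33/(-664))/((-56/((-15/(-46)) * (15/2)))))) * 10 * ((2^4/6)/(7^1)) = -12375/2993312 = -0.00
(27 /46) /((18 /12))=9 /23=0.39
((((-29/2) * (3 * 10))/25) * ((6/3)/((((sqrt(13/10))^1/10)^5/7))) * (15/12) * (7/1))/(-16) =1332187500 * sqrt(130)/2197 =6913643.37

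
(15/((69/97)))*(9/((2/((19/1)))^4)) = 568851165/368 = 1545791.21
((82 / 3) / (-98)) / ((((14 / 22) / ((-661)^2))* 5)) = -197051371 / 5145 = -38299.59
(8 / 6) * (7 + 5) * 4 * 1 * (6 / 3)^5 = 2048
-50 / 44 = -25 / 22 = -1.14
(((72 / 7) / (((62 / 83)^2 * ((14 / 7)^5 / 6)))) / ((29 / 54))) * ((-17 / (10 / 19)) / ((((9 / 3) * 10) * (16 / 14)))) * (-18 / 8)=4866396489 / 356723200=13.64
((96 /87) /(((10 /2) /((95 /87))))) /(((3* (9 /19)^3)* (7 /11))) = 45872992 /38624607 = 1.19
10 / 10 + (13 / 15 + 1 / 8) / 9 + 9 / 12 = 2009 / 1080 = 1.86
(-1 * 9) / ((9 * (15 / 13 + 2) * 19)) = -13 / 779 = -0.02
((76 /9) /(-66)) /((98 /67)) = -1273 /14553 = -0.09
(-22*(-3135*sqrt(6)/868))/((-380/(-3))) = 1089*sqrt(6)/1736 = 1.54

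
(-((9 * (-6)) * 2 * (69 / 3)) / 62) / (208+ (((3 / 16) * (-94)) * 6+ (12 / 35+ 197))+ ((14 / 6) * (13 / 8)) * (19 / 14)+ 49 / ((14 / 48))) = 0.08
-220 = -220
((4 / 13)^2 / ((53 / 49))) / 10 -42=-41.99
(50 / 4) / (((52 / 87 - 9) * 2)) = -2175 / 2924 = -0.74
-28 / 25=-1.12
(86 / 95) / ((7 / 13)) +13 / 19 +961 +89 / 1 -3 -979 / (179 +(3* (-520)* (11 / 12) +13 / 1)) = 864562099 / 823270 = 1050.16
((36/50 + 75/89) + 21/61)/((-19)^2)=258822/48996725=0.01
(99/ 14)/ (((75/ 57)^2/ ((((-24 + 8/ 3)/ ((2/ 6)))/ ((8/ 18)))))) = -2573208/ 4375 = -588.16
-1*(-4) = 4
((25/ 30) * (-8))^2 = 400/ 9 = 44.44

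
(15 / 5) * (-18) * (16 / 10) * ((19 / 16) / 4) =-513 / 20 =-25.65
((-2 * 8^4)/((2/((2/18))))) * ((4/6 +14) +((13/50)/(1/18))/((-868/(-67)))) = -1001796608/146475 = -6839.37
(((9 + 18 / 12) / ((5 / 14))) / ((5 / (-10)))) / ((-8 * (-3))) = -2.45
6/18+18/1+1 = 58/3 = 19.33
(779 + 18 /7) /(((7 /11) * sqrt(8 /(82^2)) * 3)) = 2467421 * sqrt(2) /294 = 11868.91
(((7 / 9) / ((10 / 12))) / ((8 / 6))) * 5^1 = 7 / 2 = 3.50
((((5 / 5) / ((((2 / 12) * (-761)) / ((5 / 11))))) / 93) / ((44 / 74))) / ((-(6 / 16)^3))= 94720 / 77071797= 0.00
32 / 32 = 1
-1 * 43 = -43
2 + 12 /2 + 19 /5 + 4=79 /5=15.80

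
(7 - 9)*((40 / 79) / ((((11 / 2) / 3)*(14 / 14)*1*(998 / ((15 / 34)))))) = -1800 / 7371727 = -0.00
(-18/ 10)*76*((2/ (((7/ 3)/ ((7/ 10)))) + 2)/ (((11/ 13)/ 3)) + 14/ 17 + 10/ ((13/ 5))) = -115463988/ 60775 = -1899.86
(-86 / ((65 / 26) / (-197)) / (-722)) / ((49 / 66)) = -1118172 / 88445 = -12.64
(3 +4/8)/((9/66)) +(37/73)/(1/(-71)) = -10.32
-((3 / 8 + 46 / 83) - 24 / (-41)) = -41233 / 27224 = -1.51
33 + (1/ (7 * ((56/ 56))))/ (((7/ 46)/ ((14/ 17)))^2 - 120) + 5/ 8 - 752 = -40848232251/ 56861896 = -718.38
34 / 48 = 17 / 24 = 0.71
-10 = -10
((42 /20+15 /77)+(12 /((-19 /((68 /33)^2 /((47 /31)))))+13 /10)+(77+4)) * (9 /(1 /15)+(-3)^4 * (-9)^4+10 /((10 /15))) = 166513385494097 /3781855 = 44029553.09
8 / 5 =1.60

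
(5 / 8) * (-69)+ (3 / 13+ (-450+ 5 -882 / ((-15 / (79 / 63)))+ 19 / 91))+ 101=-3417437 / 10920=-312.95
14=14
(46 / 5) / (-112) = -23 / 280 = -0.08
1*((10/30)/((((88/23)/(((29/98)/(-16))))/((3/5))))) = -667/689920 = -0.00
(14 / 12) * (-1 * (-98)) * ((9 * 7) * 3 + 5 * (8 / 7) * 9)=27489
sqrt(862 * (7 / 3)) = sqrt(18102) / 3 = 44.85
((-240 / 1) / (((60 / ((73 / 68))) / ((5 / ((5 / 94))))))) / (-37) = 6862 / 629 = 10.91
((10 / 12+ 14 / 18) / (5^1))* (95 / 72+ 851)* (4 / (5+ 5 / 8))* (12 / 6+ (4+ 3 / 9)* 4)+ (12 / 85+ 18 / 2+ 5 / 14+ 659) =57831318599 / 13012650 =4444.24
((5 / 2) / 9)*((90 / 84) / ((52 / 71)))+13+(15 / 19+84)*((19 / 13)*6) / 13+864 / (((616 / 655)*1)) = 88277479 / 89232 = 989.30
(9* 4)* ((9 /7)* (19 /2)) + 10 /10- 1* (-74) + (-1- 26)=487.71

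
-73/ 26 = -2.81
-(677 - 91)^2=-343396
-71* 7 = -497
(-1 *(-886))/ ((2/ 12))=5316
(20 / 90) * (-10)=-20 / 9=-2.22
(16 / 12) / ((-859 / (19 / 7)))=-0.00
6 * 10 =60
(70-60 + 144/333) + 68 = 2902/37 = 78.43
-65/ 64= -1.02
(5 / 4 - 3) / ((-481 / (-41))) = -287 / 1924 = -0.15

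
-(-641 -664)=1305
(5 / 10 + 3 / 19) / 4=25 / 152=0.16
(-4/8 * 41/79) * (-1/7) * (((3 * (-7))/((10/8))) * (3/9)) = -82/395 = -0.21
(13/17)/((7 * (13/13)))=13/119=0.11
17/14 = 1.21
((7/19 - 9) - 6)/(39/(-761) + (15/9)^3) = -2856033/893684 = -3.20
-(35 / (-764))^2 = -1225 / 583696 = -0.00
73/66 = 1.11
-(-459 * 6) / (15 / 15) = 2754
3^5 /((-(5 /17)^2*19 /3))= -443.54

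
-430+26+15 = -389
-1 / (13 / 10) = -10 / 13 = -0.77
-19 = -19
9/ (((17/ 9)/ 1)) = 81/ 17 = 4.76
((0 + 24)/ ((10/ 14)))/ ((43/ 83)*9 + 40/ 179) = 2495976/ 362965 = 6.88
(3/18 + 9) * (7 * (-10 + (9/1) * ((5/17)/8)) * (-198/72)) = 5569025/3264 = 1706.20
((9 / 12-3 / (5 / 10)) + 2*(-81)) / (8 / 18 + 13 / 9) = -6021 / 68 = -88.54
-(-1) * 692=692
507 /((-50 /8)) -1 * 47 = -3203 /25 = -128.12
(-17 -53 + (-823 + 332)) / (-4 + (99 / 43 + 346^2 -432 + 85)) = -24123 / 5132794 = -0.00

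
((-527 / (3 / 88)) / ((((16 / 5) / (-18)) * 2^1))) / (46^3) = 86955 / 194672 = 0.45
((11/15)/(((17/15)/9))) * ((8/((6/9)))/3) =396/17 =23.29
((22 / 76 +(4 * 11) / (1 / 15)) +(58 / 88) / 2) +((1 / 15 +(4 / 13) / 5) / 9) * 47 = 388091725 / 586872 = 661.29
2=2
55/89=0.62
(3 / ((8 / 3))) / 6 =3 / 16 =0.19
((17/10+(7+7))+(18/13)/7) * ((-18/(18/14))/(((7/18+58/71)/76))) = -61093512/4355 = -14028.36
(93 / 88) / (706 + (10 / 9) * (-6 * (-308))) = 279 / 728464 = 0.00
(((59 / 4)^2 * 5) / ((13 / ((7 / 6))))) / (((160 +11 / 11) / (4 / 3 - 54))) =-1374995 / 43056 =-31.94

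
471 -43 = 428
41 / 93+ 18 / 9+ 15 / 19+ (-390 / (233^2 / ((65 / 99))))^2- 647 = -1217018984358079043 / 1890457240375341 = -643.77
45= 45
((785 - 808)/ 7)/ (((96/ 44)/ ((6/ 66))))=-23/ 168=-0.14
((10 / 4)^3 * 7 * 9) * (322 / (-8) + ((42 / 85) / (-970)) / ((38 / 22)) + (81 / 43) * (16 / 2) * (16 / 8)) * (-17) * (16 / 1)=429078811455 / 158498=2707156.00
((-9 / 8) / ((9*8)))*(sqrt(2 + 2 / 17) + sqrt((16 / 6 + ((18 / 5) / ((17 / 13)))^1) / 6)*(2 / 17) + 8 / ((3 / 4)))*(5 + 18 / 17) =-103 / 102- 309*sqrt(17) / 9248- 103*sqrt(58735) / 2358240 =-1.16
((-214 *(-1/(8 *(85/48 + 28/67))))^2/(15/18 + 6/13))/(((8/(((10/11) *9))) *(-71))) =-6494216727960/3908358004001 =-1.66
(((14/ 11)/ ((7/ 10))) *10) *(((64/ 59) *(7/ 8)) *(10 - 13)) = -33600/ 649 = -51.77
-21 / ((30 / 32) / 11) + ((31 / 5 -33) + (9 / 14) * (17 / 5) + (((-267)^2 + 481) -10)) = 5004229 / 70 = 71488.99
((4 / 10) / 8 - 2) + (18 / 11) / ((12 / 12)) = -69 / 220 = -0.31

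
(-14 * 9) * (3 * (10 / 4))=-945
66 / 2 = 33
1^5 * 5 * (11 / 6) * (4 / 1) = 110 / 3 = 36.67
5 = 5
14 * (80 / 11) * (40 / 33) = 44800 / 363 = 123.42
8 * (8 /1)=64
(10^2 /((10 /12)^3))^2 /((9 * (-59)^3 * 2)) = -41472 /5134475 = -0.01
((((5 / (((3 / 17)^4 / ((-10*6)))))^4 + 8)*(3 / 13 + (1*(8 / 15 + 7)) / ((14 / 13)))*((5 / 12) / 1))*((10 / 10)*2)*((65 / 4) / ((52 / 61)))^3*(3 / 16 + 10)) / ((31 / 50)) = 1387333683440542669633784798162736984753125 / 221065306914816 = 6275673477680193569027520000.00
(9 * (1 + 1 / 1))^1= 18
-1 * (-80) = 80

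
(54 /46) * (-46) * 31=-1674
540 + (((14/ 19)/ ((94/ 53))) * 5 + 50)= 528725/ 893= 592.08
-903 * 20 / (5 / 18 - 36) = 325080 / 643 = 505.57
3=3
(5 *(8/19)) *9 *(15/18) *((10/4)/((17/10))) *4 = 30000/323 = 92.88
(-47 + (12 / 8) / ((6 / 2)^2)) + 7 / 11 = -3049 / 66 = -46.20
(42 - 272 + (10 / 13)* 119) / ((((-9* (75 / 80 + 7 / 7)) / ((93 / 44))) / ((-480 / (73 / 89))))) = -9821.63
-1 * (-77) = 77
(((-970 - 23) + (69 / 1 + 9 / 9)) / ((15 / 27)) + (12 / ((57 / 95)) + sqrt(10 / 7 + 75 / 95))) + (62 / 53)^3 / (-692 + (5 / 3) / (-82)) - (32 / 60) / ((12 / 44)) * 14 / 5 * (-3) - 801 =-2424.49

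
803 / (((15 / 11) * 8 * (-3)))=-8833 / 360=-24.54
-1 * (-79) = 79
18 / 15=6 / 5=1.20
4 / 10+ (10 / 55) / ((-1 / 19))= -168 / 55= -3.05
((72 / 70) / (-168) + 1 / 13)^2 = 203401 / 40576900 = 0.01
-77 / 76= -1.01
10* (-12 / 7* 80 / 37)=-9600 / 259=-37.07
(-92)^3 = -778688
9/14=0.64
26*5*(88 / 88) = 130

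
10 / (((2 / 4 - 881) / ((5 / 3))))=-100 / 5283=-0.02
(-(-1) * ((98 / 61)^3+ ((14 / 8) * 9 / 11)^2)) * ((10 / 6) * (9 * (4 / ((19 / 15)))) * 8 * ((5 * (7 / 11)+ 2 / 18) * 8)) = 355083803250400 / 5740122509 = 61859.97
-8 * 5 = -40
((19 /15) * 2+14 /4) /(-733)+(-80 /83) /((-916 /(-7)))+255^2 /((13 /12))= 326137169833729 /5433531090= 60023.06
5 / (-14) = -5 / 14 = -0.36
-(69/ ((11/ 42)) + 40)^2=-11142244/ 121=-92084.66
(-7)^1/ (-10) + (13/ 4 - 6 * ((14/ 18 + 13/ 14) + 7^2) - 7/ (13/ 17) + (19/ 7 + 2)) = -1663813/ 5460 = -304.73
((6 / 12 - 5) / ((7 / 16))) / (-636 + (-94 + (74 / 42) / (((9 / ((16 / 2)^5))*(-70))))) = 34020 / 2717579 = 0.01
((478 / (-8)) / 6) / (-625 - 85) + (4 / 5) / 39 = 7651 / 221520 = 0.03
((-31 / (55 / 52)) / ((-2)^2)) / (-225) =0.03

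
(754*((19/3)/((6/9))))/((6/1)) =7163/6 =1193.83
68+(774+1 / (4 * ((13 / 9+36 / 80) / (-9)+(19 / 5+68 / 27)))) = 1666399 / 1979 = 842.04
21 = 21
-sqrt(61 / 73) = -0.91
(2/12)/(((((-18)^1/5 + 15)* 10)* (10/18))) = 1/380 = 0.00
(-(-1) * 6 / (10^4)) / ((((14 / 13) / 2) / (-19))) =-741 / 35000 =-0.02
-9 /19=-0.47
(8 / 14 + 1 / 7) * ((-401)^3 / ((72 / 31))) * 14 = -9994586155 / 36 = -277627393.19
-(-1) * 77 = 77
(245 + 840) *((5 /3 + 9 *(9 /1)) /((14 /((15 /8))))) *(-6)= -72075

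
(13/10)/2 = 13/20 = 0.65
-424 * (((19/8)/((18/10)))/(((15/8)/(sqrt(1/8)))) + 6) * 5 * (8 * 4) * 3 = -1221120 - 322240 * sqrt(2)/9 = -1271755.13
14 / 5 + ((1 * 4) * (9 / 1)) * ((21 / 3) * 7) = 8834 / 5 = 1766.80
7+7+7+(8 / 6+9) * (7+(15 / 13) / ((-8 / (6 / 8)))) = 115085 / 1248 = 92.22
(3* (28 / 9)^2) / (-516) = -196 / 3483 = -0.06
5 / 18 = 0.28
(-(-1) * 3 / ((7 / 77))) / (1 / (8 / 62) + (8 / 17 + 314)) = 0.10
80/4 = 20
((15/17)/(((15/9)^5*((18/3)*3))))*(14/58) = 567/616250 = 0.00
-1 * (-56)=56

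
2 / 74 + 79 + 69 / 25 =75653 / 925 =81.79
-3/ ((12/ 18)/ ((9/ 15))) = -27/ 10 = -2.70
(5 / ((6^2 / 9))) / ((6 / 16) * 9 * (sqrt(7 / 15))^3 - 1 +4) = 10000 / 20913 - 350 * sqrt(105) / 20913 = 0.31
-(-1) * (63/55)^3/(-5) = -250047/831875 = -0.30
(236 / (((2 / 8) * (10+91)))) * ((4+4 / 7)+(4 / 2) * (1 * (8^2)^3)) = 3464525312 / 707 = 4900318.69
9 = 9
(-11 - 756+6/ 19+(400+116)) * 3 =-14289/ 19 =-752.05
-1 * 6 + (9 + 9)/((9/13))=20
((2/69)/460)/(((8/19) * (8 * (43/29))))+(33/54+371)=48689500213/131022720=371.61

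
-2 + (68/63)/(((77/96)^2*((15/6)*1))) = -275766/207515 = -1.33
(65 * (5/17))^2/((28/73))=7710625/8092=952.87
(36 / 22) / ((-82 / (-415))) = 3735 / 451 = 8.28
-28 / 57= -0.49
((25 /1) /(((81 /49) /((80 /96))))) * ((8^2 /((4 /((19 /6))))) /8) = 116375 /1458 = 79.82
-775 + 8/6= -2321/3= -773.67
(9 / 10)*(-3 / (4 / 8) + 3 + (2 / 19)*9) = -351 / 190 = -1.85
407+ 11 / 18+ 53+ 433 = 16085 / 18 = 893.61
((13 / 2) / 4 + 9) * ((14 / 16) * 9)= 5355 / 64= 83.67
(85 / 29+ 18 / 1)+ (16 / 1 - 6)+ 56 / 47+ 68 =136467 / 1363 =100.12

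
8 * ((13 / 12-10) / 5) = -214 / 15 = -14.27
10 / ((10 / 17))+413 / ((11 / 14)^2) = 83005 / 121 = 685.99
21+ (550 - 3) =568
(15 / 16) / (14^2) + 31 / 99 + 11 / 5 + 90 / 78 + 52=1123465037 / 20180160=55.67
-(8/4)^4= -16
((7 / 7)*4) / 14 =2 / 7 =0.29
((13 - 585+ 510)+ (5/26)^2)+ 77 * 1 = 10165/676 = 15.04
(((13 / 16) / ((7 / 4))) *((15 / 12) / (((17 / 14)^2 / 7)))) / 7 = 455 / 1156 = 0.39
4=4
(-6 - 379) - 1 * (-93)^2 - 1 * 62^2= -12878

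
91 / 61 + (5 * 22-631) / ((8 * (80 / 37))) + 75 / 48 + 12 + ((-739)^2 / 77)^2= 11643604157563207 / 231468160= 50303264.85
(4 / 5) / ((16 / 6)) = 3 / 10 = 0.30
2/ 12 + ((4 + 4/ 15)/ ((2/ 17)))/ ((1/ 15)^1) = 3265/ 6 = 544.17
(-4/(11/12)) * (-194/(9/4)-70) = 22496/33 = 681.70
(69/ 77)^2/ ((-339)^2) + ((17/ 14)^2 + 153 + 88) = 73428455841/ 302829604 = 242.47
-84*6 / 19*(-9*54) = 244944 / 19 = 12891.79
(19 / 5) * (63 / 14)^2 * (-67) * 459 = -47328867 / 20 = -2366443.35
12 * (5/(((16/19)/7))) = 1995/4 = 498.75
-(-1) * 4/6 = 2/3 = 0.67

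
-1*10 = -10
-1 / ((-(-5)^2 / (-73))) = -73 / 25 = -2.92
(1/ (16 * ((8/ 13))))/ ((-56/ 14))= -13/ 512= -0.03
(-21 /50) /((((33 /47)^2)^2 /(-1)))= 34157767 /19765350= 1.73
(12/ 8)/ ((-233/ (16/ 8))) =-3/ 233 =-0.01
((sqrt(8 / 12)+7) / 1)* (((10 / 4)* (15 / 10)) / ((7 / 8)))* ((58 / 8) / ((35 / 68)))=471.86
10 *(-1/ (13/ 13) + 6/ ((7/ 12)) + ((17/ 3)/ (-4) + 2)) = 4145/ 42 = 98.69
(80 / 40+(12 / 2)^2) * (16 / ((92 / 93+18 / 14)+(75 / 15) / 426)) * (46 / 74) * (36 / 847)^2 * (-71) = -16992843531264 / 801583520353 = -21.20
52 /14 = 26 /7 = 3.71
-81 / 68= -1.19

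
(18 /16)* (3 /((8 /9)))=243 /64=3.80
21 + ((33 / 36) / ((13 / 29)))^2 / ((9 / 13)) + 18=45.04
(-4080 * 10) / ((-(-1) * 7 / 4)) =-163200 / 7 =-23314.29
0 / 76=0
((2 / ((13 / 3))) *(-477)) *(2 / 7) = -5724 / 91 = -62.90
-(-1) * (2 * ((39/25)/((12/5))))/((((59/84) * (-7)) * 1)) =-78/295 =-0.26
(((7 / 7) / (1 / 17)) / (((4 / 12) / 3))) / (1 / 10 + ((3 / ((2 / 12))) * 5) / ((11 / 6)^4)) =1317690 / 69473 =18.97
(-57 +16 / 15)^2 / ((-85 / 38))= -26748998 / 19125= -1398.64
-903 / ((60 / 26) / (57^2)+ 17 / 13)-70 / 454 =-222044018 / 321659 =-690.31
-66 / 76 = -33 / 38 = -0.87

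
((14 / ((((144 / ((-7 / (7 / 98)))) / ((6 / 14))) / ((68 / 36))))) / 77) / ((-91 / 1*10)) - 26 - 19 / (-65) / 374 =-26.00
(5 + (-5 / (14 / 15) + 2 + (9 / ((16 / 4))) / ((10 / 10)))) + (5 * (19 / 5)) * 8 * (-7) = -29683 / 28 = -1060.11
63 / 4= 15.75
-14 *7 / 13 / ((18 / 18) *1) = -98 / 13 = -7.54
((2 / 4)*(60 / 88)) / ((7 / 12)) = 45 / 77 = 0.58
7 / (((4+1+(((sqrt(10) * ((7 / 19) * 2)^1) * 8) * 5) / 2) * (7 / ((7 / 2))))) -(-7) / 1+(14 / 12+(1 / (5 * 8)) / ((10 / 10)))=3724 * sqrt(10) / 154995+10147231 / 1239960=8.26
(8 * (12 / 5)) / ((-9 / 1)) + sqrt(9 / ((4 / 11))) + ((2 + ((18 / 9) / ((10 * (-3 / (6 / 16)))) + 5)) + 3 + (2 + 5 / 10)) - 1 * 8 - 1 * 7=-559 / 120 + 3 * sqrt(11) / 2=0.32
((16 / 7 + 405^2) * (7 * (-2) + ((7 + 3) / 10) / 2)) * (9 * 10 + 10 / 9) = -1412274930 / 7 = -201753561.43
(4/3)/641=4/1923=0.00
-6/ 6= -1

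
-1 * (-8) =8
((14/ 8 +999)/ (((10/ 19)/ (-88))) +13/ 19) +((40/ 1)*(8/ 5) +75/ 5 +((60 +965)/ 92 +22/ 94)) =-68696522367/ 410780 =-167234.34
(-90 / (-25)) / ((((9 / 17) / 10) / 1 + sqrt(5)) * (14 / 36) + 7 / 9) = -3844584 / 158893 + 1872720 * sqrt(5) / 158893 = 2.16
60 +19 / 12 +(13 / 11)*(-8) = 6881 / 132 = 52.13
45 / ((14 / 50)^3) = 2049.93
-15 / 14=-1.07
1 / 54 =0.02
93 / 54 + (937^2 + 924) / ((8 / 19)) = 150290827 / 72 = 2087372.60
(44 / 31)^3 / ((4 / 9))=191664 / 29791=6.43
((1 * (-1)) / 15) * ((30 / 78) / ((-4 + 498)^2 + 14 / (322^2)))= -7406 / 70485894063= -0.00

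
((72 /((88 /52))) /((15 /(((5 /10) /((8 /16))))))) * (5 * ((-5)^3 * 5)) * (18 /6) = -292500 /11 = -26590.91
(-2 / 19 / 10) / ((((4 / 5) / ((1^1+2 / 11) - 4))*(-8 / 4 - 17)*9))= -31 / 142956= -0.00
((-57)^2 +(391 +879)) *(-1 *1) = -4519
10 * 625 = 6250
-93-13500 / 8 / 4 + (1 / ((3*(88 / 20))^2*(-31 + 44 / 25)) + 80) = -2769490511 / 6368472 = -434.88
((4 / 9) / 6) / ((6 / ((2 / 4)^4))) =1 / 1296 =0.00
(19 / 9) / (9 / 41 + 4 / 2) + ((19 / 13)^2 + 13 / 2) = 204151 / 21294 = 9.59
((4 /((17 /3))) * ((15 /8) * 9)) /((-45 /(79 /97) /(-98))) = 34839 /1649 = 21.13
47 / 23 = 2.04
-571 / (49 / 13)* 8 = -59384 / 49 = -1211.92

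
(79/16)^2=6241/256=24.38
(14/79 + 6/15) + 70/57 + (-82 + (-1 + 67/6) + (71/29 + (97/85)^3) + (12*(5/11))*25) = 41326450012449/588109436750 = 70.27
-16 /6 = -2.67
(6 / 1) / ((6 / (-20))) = -20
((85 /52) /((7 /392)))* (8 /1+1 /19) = 182070 /247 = 737.13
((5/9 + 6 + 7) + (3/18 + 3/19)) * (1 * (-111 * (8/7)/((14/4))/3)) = -167.69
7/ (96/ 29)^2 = 5887/ 9216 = 0.64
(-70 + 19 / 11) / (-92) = 751 / 1012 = 0.74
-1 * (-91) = 91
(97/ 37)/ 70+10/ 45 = 6053/ 23310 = 0.26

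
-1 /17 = -0.06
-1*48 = -48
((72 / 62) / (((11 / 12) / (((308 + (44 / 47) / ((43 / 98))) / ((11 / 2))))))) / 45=99456 / 62651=1.59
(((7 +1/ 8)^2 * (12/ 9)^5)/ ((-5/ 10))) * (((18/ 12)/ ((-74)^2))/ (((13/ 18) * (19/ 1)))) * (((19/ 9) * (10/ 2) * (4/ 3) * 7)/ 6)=-202160/ 1441557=-0.14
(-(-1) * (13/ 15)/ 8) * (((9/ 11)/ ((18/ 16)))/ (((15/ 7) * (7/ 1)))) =13/ 2475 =0.01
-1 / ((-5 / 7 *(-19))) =-7 / 95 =-0.07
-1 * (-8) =8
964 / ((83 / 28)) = 26992 / 83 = 325.20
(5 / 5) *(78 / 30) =13 / 5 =2.60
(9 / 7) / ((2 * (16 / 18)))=81 / 112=0.72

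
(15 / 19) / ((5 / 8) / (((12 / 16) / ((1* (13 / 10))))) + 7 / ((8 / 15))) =360 / 6479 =0.06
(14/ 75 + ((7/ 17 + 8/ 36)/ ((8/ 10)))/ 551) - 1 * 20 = -167020219/ 8430300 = -19.81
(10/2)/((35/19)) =2.71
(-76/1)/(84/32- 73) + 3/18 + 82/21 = 40603/7882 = 5.15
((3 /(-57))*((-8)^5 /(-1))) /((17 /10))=-327680 /323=-1014.49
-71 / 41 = -1.73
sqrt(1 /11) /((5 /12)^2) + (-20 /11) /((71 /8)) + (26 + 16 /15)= 144*sqrt(11) /275 + 314686 /11715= 28.60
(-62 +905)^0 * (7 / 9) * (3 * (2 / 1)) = 14 / 3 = 4.67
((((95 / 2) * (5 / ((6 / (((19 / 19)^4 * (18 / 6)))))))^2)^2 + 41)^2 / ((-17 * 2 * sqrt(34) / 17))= -2591487128355210556641 * sqrt(34) / 4456448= -3390780455993208.36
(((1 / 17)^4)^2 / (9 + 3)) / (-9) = -1 / 753381803628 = -0.00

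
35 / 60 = 7 / 12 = 0.58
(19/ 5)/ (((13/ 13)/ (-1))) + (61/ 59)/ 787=-3.80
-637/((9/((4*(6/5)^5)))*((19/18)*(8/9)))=-44579808/59375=-750.82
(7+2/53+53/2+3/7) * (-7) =-25203/106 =-237.76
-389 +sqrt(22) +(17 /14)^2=-382.84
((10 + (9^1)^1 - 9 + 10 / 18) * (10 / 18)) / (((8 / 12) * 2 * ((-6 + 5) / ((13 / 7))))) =-6175 / 756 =-8.17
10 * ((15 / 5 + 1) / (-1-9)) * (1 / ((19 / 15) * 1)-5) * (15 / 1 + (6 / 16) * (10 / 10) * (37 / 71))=345240 / 1349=255.92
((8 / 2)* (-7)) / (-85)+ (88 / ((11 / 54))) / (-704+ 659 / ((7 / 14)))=26956 / 26095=1.03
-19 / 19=-1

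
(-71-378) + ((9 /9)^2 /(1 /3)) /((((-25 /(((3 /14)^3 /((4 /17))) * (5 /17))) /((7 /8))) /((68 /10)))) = -70404577 /156800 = -449.01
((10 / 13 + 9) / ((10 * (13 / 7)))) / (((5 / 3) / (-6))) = -8001 / 4225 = -1.89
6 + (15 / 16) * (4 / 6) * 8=11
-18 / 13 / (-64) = 0.02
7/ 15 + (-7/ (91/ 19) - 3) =-3.99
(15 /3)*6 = 30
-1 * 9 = -9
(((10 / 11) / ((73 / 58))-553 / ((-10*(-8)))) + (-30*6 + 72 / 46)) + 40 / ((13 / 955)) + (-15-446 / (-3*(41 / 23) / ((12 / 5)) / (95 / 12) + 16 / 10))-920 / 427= 56672780645879373 / 23629136651120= 2398.43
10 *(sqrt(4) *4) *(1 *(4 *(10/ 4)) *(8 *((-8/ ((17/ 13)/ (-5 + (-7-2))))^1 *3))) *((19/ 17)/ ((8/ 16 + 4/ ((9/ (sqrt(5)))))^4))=14746898915765452800/ 942951697249-6439365633009254400 *sqrt(5)/ 942951697249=369095.92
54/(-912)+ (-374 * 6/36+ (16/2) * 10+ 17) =15781/456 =34.61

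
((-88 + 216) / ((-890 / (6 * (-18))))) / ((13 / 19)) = 22.70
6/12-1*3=-5/2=-2.50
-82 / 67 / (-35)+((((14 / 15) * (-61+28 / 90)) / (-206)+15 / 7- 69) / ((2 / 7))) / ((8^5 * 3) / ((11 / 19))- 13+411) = 4102125802601 / 122091493425300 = 0.03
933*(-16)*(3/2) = -22392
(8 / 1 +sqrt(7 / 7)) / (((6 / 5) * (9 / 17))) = 85 / 6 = 14.17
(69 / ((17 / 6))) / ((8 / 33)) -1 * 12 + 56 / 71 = 430873 / 4828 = 89.24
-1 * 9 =-9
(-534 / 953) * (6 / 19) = -3204 / 18107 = -0.18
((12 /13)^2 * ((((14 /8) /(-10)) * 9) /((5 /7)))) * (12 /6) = -3.76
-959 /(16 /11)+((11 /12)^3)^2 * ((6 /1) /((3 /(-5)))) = -993206093 /1492992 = -665.25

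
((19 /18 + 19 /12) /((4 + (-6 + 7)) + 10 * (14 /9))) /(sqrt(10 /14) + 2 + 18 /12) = 49 /1258-sqrt(35) /629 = 0.03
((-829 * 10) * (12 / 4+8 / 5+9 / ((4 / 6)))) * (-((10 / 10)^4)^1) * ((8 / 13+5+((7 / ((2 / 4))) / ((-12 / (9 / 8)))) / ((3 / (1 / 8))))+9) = 3635537221 / 1664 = 2184818.04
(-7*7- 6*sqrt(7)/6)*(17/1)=-833- 17*sqrt(7)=-877.98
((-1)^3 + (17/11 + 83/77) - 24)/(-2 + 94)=-1723/7084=-0.24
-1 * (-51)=51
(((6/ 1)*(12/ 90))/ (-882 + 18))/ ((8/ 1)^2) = -1/ 69120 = -0.00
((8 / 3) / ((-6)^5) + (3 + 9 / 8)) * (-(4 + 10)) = -57.75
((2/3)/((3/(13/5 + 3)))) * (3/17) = 56/255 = 0.22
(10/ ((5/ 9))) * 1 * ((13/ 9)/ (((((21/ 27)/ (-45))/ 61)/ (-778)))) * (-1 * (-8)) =3997861920/ 7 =571123131.43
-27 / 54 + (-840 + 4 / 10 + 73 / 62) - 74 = -912.92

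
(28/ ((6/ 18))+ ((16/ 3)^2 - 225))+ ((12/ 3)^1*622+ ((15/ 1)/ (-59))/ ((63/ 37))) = 8828972/ 3717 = 2375.30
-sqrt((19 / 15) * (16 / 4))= -2 * sqrt(285) / 15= -2.25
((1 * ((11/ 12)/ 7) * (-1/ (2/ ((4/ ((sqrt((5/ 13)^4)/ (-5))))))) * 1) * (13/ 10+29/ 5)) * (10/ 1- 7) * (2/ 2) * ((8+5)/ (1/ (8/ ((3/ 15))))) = 3431714/ 35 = 98048.97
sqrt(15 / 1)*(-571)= -571*sqrt(15)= -2211.47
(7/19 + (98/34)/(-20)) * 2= 1449/3230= 0.45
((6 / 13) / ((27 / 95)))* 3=4.87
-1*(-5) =5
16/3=5.33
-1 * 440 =-440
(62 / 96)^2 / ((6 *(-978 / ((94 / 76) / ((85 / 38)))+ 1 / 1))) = -0.00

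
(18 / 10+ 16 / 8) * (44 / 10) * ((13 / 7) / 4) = 2717 / 350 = 7.76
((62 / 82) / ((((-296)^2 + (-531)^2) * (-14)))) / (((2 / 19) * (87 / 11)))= -6479 / 36911872452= -0.00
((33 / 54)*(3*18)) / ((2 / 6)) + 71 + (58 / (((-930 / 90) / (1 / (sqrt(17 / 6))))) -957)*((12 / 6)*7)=-13228 -2436*sqrt(102) / 527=-13274.68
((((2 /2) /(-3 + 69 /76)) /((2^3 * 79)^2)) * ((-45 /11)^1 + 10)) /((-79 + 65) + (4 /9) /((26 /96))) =16055 /28060135136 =0.00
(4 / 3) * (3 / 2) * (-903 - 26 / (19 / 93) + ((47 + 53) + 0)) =-35350 / 19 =-1860.53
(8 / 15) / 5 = 8 / 75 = 0.11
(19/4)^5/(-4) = -604.52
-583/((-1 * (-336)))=-583/336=-1.74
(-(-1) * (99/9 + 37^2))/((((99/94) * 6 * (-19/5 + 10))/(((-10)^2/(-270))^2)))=10810000/2237301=4.83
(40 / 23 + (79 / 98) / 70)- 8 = -986023 / 157780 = -6.25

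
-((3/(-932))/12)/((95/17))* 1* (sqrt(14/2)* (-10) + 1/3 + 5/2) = 289/2124960 - 17* sqrt(7)/35416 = -0.00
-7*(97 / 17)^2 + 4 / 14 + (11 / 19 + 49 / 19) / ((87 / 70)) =-250882913 / 1114673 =-225.07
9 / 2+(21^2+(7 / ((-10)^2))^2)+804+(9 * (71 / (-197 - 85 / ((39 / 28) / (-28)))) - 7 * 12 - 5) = 684448083893 / 589570000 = 1160.93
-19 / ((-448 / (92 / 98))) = 437 / 10976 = 0.04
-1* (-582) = 582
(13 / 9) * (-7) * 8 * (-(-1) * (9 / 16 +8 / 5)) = -15743 / 90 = -174.92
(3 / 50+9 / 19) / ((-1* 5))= -507 / 4750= -0.11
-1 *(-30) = 30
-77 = -77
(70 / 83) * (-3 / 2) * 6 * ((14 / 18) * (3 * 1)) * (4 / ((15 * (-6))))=196 / 249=0.79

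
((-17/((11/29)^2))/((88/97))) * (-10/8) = 6934045/42592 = 162.80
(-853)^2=727609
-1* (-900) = 900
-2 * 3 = -6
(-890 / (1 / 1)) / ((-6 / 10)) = 4450 / 3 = 1483.33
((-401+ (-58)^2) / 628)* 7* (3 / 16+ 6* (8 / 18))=2841517 / 30144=94.26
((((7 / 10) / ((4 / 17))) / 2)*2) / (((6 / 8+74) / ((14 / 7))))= 119 / 1495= 0.08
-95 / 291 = -0.33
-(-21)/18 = 7/6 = 1.17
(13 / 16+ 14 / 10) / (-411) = -59 / 10960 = -0.01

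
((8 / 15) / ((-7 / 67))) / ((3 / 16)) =-8576 / 315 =-27.23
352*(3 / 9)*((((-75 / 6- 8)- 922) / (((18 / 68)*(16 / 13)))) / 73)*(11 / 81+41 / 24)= -5476009825 / 638604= -8574.97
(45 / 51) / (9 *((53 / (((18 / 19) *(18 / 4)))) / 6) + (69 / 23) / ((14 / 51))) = 0.03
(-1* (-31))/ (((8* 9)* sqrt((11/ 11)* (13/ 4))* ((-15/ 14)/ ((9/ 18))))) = -217* sqrt(13)/ 7020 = -0.11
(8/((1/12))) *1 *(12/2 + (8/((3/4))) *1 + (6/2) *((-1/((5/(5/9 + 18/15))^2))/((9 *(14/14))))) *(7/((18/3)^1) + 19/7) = 6585223472/1063125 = 6194.21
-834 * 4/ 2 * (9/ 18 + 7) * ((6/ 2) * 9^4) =-246234330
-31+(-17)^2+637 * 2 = 1532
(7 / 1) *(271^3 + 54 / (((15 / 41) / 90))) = 139410565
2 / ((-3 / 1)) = -2 / 3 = -0.67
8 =8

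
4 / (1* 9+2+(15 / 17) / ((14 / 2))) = 119 / 331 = 0.36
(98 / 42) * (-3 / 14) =-1 / 2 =-0.50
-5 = -5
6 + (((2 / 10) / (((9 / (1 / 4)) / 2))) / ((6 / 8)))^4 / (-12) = 5978711246 / 996451875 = 6.00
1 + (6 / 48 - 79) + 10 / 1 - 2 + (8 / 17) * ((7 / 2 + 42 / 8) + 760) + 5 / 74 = 1469129 / 5032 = 291.96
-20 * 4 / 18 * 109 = -4360 / 9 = -484.44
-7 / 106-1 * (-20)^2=-42407 / 106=-400.07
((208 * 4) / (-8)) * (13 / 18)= -676 / 9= -75.11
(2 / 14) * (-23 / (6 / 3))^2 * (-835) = -441715 / 28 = -15775.54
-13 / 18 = -0.72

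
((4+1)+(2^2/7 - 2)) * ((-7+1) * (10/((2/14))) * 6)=-9000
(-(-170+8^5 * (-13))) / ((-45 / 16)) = -6818464 / 45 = -151521.42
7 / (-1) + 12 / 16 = -25 / 4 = -6.25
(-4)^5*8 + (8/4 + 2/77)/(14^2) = -30908377/3773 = -8191.99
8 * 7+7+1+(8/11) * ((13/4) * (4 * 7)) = 1432/11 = 130.18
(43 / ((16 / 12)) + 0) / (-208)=-129 / 832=-0.16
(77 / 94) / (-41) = -77 / 3854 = -0.02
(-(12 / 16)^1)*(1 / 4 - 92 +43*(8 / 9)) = 1927 / 48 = 40.15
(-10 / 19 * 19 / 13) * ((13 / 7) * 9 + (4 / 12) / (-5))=-3496 / 273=-12.81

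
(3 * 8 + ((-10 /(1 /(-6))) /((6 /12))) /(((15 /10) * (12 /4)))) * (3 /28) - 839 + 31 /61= -355718 /427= -833.06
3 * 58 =174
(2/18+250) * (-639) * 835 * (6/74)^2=-1201054815/1369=-877322.73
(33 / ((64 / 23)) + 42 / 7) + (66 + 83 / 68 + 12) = 105623 / 1088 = 97.08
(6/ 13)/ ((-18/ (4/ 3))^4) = 32/ 2302911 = 0.00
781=781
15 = 15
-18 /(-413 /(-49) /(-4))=504 /59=8.54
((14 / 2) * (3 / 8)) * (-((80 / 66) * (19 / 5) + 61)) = -15155 / 88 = -172.22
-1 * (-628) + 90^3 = 729628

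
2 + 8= 10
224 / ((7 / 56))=1792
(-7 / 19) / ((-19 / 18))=126 / 361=0.35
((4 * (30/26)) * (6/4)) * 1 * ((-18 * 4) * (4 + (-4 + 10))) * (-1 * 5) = 324000/13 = 24923.08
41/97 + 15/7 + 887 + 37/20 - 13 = 11928883/13580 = 878.42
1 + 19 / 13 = 32 / 13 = 2.46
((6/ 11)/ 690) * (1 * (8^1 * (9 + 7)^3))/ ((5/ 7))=229376/ 6325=36.26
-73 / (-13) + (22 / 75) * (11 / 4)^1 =12523 / 1950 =6.42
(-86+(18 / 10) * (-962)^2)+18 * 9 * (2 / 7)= 58301582 / 35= 1665759.49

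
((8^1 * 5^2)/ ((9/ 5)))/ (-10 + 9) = -1000/ 9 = -111.11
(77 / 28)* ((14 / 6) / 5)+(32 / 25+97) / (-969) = 114527 / 96900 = 1.18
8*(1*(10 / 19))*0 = 0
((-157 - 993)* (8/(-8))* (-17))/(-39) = 19550/39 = 501.28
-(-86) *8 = 688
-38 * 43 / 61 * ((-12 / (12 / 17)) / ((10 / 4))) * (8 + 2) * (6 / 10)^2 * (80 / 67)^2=256002048 / 273829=934.90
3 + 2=5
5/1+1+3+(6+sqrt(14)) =sqrt(14)+15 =18.74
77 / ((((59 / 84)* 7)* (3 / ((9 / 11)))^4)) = 6804 / 78529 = 0.09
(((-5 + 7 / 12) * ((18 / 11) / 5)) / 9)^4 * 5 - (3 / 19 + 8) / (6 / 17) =-1041484025861 / 45064998000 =-23.11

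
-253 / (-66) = 23 / 6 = 3.83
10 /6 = 5 /3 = 1.67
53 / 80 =0.66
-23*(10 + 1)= -253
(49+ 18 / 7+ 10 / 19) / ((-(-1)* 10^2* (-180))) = -6929 / 2394000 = -0.00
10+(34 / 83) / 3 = 2524 / 249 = 10.14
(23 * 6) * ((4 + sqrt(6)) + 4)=138 * sqrt(6) + 1104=1442.03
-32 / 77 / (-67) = 32 / 5159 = 0.01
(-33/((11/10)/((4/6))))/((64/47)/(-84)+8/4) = -9870/979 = -10.08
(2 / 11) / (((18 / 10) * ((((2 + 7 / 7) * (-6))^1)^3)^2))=0.00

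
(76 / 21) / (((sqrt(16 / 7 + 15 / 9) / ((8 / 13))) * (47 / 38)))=0.91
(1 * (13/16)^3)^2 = 0.29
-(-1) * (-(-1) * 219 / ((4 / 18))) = 1971 / 2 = 985.50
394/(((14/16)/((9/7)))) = 578.94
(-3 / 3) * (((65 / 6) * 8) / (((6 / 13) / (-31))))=5821.11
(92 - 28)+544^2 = 296000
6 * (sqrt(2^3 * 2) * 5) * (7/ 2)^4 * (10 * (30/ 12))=900375/ 2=450187.50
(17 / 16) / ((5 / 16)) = 17 / 5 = 3.40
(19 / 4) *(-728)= -3458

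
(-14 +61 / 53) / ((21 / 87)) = -19749 / 371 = -53.23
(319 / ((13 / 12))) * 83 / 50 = 158862 / 325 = 488.81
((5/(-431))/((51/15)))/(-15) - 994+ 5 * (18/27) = -7258613/7327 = -990.67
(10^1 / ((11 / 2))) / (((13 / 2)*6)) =20 / 429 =0.05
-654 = -654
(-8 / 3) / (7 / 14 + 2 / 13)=-208 / 51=-4.08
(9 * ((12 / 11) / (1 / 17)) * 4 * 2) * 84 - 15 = 1233627 / 11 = 112147.91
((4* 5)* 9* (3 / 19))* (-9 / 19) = -13.46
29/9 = 3.22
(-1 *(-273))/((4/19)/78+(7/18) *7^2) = 1213758/84733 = 14.32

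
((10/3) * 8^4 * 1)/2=20480/3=6826.67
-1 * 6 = -6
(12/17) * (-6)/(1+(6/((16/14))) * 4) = -0.19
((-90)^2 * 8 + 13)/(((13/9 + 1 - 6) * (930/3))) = -583317/9920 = -58.80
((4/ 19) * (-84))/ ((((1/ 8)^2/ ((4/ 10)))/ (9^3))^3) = -272993163524702208/ 2375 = -114944489905137.77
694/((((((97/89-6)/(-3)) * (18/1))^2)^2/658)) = 7162842459283/11816007503364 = 0.61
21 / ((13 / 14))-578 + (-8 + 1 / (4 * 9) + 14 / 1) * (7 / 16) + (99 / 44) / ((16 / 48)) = -546.00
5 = 5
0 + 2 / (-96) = -1 / 48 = -0.02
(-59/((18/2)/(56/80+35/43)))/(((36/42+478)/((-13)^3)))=196897337/4324080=45.54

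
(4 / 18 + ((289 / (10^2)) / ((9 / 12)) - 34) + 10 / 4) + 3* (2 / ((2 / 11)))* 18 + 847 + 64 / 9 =213103 / 150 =1420.69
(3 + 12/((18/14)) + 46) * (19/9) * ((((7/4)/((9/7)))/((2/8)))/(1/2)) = 1340.95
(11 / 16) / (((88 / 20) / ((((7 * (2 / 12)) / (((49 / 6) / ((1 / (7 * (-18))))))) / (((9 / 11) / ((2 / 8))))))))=-55 / 1016064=-0.00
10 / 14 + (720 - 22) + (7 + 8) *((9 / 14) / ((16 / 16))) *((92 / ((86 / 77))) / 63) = 214108 / 301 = 711.32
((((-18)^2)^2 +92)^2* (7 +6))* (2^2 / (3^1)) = 574042800448 / 3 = 191347600149.33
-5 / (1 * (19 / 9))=-45 / 19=-2.37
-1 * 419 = -419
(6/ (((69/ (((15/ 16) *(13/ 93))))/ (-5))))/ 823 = -325/ 4694392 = -0.00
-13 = -13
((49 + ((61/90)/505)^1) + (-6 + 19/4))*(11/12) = 47746567/1090800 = 43.77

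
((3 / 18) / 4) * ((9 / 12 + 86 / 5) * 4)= 359 / 120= 2.99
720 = 720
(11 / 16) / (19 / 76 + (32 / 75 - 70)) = -825 / 83188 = -0.01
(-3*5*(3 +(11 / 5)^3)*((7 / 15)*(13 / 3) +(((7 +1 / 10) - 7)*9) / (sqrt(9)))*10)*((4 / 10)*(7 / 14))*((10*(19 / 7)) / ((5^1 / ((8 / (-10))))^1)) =54196208 / 13125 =4129.23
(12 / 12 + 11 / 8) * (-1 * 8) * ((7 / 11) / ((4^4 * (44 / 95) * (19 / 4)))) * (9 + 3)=-1995 / 7744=-0.26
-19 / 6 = -3.17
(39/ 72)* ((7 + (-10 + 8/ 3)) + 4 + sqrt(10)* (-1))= 143/ 72 - 13* sqrt(10)/ 24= 0.27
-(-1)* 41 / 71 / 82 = 1 / 142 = 0.01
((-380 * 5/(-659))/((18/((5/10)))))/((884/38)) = 9025/2621502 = 0.00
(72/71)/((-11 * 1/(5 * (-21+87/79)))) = 565920/61699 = 9.17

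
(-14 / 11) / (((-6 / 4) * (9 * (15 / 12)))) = 0.08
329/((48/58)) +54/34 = 162845/408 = 399.13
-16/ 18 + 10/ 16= -0.26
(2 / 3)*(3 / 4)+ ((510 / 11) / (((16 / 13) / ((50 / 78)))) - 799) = -774.35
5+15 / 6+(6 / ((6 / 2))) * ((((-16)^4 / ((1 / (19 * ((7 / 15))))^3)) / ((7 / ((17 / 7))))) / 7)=30566827457 / 6750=4528418.88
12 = 12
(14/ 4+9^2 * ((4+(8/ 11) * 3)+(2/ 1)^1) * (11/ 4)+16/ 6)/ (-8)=-2743/ 12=-228.58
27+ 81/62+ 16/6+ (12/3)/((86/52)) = 267067/7998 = 33.39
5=5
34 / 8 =17 / 4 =4.25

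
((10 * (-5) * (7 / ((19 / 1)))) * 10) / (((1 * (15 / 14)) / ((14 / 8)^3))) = -420175 / 456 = -921.44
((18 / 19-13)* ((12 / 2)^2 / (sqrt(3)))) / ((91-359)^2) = -687* sqrt(3) / 341164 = -0.00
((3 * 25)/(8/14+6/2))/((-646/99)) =-2079/646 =-3.22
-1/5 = -0.20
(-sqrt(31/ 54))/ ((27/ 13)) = -13 * sqrt(186)/ 486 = -0.36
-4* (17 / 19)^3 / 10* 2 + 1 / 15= -52097 / 102885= -0.51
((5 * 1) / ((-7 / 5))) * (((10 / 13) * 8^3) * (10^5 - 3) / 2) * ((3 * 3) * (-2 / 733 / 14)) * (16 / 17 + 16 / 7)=22117736448000 / 55563599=398061.62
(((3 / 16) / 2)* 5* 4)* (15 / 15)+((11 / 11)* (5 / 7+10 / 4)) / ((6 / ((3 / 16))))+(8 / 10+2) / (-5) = 15853 / 11200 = 1.42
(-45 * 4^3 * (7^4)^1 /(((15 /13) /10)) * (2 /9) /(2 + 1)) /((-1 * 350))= 570752 /45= 12683.38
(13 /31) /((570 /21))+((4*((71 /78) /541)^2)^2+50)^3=5730174228348181574243290401278409299215370422651075321766881 /45841388160468316194571201426983332309632409234644057890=125000.02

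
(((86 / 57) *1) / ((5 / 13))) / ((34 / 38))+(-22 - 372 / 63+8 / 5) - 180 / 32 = -393349 / 14280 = -27.55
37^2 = 1369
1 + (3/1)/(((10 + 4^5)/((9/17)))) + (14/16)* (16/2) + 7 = 263697/17578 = 15.00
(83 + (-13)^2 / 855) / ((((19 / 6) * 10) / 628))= 44672152 / 27075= 1649.94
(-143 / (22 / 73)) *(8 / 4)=-949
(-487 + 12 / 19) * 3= -27723 / 19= -1459.11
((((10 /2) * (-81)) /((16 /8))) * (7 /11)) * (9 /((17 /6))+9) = -586845 /374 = -1569.10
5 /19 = 0.26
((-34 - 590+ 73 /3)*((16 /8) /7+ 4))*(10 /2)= -12850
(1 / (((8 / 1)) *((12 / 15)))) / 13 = 5 / 416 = 0.01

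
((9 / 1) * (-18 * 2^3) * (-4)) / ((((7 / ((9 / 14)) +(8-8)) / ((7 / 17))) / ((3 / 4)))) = 17496 / 119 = 147.03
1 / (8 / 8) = 1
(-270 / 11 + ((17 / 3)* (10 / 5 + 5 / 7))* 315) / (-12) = -17675 / 44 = -401.70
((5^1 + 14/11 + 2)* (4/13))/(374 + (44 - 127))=28/3201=0.01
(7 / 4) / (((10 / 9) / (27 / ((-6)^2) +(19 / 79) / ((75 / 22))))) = 408387 / 316000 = 1.29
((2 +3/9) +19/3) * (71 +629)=18200/3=6066.67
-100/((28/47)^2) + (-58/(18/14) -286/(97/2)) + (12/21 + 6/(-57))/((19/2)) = -20552058049/61769988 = -332.72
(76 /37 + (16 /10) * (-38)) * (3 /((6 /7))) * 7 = -1439.28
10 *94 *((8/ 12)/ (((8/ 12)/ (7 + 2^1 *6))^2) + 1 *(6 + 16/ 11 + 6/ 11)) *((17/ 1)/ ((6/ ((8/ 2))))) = 17562020/ 3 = 5854006.67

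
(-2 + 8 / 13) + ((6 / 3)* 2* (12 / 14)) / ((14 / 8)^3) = -0.74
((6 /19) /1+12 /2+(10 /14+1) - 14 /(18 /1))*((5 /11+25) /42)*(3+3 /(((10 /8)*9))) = 243068 /16929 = 14.36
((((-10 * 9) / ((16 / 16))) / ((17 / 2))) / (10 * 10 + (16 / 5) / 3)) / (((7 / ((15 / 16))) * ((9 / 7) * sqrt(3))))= -375 * sqrt(3) / 103088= -0.01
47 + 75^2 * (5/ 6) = 9469/ 2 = 4734.50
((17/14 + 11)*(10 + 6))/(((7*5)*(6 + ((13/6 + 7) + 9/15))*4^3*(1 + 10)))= 513/1019788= 0.00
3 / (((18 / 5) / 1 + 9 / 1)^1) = 5 / 21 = 0.24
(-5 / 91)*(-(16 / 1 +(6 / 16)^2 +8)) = 7725 / 5824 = 1.33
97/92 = 1.05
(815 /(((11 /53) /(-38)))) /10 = -164141 /11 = -14921.91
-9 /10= -0.90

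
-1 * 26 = -26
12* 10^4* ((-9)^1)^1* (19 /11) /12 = -1710000 /11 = -155454.55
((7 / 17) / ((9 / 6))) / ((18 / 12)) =28 / 153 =0.18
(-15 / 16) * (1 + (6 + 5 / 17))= -465 / 68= -6.84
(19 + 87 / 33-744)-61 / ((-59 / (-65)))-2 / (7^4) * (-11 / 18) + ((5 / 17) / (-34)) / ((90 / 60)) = -3200140927993 / 4053005649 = -789.57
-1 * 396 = -396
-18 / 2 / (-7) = 9 / 7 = 1.29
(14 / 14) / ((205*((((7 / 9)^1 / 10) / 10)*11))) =180 / 3157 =0.06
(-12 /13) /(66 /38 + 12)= -76 /1131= -0.07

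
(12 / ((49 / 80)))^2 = 921600 / 2401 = 383.84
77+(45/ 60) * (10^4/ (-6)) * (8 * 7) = -69923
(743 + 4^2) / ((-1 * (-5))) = 759 / 5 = 151.80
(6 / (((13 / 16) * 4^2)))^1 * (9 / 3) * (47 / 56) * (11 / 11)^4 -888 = -322809 / 364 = -886.84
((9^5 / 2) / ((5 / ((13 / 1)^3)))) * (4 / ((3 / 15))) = 259461306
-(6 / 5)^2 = -36 / 25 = -1.44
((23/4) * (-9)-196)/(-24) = 991/96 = 10.32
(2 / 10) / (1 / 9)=9 / 5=1.80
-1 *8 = -8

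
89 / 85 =1.05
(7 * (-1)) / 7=-1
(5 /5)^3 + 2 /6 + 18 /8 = 43 /12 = 3.58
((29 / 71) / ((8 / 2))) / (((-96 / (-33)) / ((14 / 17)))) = 2233 / 77248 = 0.03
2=2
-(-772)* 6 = 4632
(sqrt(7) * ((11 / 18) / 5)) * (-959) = -10549 * sqrt(7) / 90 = -310.11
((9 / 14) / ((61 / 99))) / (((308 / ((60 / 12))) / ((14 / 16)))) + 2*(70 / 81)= 3858725 / 2213568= 1.74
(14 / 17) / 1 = 14 / 17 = 0.82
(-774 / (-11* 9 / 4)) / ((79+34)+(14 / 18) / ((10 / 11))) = 0.27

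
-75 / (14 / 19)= -1425 / 14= -101.79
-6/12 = -1/2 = -0.50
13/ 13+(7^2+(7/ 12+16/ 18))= 1853/ 36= 51.47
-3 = -3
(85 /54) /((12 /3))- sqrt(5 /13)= 85 /216- sqrt(65) /13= -0.23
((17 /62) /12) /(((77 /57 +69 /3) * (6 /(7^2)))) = 15827 /2065344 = 0.01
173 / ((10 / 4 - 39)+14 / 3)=-1038 / 191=-5.43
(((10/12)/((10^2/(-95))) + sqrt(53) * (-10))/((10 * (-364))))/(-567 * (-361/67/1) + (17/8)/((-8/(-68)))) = 1273/17987178300 + 268 * sqrt(53)/299786305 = 0.00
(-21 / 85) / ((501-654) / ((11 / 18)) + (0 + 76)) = 33 / 23290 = 0.00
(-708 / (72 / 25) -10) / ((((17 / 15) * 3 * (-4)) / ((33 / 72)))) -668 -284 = -9237559 / 9792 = -943.38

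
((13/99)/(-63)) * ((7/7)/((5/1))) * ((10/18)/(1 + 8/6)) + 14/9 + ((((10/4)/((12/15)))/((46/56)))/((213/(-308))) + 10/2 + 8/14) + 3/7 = 439392053/213885441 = 2.05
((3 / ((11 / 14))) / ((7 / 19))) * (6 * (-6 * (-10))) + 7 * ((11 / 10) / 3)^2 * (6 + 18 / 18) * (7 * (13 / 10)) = 375294929 / 99000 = 3790.86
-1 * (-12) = 12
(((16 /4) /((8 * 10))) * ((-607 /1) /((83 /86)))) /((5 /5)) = -26101 /830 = -31.45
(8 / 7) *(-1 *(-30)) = 240 / 7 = 34.29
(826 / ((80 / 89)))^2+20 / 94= 63500637303 / 75200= 844423.37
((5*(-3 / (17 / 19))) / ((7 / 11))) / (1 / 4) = -12540 / 119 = -105.38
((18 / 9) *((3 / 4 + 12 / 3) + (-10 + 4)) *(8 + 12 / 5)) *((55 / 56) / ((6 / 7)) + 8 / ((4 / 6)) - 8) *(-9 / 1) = 9633 / 8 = 1204.12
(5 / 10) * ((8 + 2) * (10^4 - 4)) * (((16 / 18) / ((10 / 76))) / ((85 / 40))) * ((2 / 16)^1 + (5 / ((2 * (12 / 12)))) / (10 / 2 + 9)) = 144704 / 3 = 48234.67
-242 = -242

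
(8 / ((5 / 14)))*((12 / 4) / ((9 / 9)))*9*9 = 27216 / 5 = 5443.20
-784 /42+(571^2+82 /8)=3912391 /12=326032.58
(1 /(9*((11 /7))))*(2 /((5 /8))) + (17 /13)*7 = 60361 /6435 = 9.38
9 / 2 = 4.50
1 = 1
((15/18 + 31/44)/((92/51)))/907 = 0.00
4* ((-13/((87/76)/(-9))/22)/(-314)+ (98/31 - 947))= -3775.41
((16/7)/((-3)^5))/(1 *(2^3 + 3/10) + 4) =-160/209223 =-0.00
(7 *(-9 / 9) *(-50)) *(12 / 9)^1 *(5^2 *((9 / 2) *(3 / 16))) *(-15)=-590625 / 4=-147656.25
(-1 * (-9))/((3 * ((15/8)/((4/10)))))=0.64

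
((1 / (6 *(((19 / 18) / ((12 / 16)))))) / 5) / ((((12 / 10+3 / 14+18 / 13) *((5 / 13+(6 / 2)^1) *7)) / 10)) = 845 / 236588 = 0.00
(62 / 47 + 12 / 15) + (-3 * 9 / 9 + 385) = 90268 / 235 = 384.12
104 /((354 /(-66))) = -1144 /59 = -19.39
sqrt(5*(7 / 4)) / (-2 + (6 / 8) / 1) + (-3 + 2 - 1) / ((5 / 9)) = -18 / 5 - 2*sqrt(35) / 5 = -5.97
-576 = -576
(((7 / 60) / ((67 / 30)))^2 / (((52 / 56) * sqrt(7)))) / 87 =0.00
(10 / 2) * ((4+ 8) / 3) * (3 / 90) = 2 / 3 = 0.67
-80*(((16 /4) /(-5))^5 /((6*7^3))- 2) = 102908192 /643125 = 160.01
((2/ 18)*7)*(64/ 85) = 448/ 765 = 0.59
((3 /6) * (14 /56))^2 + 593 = 593.02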